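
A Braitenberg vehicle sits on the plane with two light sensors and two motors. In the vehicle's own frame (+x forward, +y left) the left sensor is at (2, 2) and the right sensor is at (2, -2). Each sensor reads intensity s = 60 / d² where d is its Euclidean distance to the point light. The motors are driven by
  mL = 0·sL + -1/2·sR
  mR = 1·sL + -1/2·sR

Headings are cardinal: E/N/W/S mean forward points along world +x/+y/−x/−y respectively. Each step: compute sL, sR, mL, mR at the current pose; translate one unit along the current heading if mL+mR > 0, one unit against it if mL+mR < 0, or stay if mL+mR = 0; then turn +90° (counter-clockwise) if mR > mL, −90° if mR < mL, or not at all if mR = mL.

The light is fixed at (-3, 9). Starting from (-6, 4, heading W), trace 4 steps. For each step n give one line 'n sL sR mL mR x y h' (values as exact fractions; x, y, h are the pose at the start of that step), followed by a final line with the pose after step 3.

0 30/37 30/17 -15/17 -45/629 -6 4 W
1 60/49 12/13 -6/13 486/637 -5 4 S
2 15/4 15/16 -15/32 105/32 -5 3 E
3 12/5 60/17 -30/17 54/85 -4 3 N
final -4 2 W

n=0: pose=(-6,4,W); sL=30/37, sR=30/17; mL=-15/17, mR=-45/629; mL+mR=-600/629 → advance -1; mR−mL=30/37 → turn +1·90°
n=1: pose=(-5,4,S); sL=60/49, sR=12/13; mL=-6/13, mR=486/637; mL+mR=192/637 → advance +1; mR−mL=60/49 → turn +1·90°
n=2: pose=(-5,3,E); sL=15/4, sR=15/16; mL=-15/32, mR=105/32; mL+mR=45/16 → advance +1; mR−mL=15/4 → turn +1·90°
n=3: pose=(-4,3,N); sL=12/5, sR=60/17; mL=-30/17, mR=54/85; mL+mR=-96/85 → advance -1; mR−mL=12/5 → turn +1·90°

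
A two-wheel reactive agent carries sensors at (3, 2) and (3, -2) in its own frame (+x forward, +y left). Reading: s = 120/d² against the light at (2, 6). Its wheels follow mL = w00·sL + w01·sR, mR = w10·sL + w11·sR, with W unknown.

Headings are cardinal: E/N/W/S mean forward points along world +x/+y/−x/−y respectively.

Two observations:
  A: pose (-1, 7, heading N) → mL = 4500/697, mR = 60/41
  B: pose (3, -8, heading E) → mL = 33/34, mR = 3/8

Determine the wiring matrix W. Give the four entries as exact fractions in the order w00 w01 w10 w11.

obs A: pose=(-1,7,N) → sL=120/41, sR=120/17, mL=4500/697, mR=60/41
obs B: pose=(3,-8,E) → sL=3/4, sR=15/34, mL=33/34, mR=3/8
sensor matrix S = [[120/41, 120/17], [3/4, 15/34]]; det S = -2790/697
solve [mL_A; mL_B] = S·[w00; w01] and [mR_A; mR_B] = S·[w10; w11]:
  w00 = 1, w01 = 1/2, w10 = 1/2, w11 = 0

1 1/2 1/2 0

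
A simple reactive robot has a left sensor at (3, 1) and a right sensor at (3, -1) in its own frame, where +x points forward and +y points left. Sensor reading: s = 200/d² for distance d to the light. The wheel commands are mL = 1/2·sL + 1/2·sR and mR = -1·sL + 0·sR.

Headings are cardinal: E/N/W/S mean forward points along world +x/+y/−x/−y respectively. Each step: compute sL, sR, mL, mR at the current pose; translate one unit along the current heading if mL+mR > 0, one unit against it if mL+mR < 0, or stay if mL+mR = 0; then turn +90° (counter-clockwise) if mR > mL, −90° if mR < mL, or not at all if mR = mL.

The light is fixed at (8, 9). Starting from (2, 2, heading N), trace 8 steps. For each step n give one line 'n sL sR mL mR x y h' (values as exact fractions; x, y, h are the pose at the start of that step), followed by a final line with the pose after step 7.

0 40/13 200/41 2120/533 -40/13 2 2 N
1 100/17 100/29 2300/493 -100/17 2 3 E
2 200/117 40/29 5240/3393 -200/117 1 3 S
3 25/17 50/29 1575/986 -25/17 1 4 W
4 40/17 200/53 2760/901 -40/17 0 4 N
5 100/17 4 84/17 -100/17 0 5 E
6 200/113 200/149 26200/16837 -200/113 -1 5 S
7 5/4 50/37 385/296 -5/4 -1 6 W
final -2 6 N

n=0: pose=(2,2,N); sL=40/13, sR=200/41; mL=2120/533, mR=-40/13; mL+mR=480/533 → advance +1; mR−mL=-3760/533 → turn -1·90°
n=1: pose=(2,3,E); sL=100/17, sR=100/29; mL=2300/493, mR=-100/17; mL+mR=-600/493 → advance -1; mR−mL=-5200/493 → turn -1·90°
n=2: pose=(1,3,S); sL=200/117, sR=40/29; mL=5240/3393, mR=-200/117; mL+mR=-560/3393 → advance -1; mR−mL=-3680/1131 → turn -1·90°
n=3: pose=(1,4,W); sL=25/17, sR=50/29; mL=1575/986, mR=-25/17; mL+mR=125/986 → advance +1; mR−mL=-3025/986 → turn -1·90°
n=4: pose=(0,4,N); sL=40/17, sR=200/53; mL=2760/901, mR=-40/17; mL+mR=640/901 → advance +1; mR−mL=-4880/901 → turn -1·90°
n=5: pose=(0,5,E); sL=100/17, sR=4; mL=84/17, mR=-100/17; mL+mR=-16/17 → advance -1; mR−mL=-184/17 → turn -1·90°
n=6: pose=(-1,5,S); sL=200/113, sR=200/149; mL=26200/16837, mR=-200/113; mL+mR=-3600/16837 → advance -1; mR−mL=-56000/16837 → turn -1·90°
n=7: pose=(-1,6,W); sL=5/4, sR=50/37; mL=385/296, mR=-5/4; mL+mR=15/296 → advance +1; mR−mL=-755/296 → turn -1·90°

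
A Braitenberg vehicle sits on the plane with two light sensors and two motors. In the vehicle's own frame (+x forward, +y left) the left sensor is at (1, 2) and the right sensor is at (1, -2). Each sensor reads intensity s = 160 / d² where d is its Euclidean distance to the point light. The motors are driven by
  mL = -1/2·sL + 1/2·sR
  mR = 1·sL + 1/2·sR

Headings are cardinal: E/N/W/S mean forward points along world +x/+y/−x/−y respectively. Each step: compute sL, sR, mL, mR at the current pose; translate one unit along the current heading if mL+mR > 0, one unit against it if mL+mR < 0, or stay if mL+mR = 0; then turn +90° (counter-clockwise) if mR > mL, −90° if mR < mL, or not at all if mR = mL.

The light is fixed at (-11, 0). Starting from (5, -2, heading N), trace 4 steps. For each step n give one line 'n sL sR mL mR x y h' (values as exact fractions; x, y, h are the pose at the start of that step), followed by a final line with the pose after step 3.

0 160/197 32/65 -2048/12805 13552/12805 5 -2 N
1 80/117 80/113 160/13221 13720/13221 5 -1 W
2 160/293 160/173 9600/50689 51120/50689 4 -1 S
3 5/8 10/17 -5/272 125/136 4 -2 E
final 5 -2 N

n=0: pose=(5,-2,N); sL=160/197, sR=32/65; mL=-2048/12805, mR=13552/12805; mL+mR=11504/12805 → advance +1; mR−mL=240/197 → turn +1·90°
n=1: pose=(5,-1,W); sL=80/117, sR=80/113; mL=160/13221, mR=13720/13221; mL+mR=13880/13221 → advance +1; mR−mL=40/39 → turn +1·90°
n=2: pose=(4,-1,S); sL=160/293, sR=160/173; mL=9600/50689, mR=51120/50689; mL+mR=60720/50689 → advance +1; mR−mL=240/293 → turn +1·90°
n=3: pose=(4,-2,E); sL=5/8, sR=10/17; mL=-5/272, mR=125/136; mL+mR=245/272 → advance +1; mR−mL=15/16 → turn +1·90°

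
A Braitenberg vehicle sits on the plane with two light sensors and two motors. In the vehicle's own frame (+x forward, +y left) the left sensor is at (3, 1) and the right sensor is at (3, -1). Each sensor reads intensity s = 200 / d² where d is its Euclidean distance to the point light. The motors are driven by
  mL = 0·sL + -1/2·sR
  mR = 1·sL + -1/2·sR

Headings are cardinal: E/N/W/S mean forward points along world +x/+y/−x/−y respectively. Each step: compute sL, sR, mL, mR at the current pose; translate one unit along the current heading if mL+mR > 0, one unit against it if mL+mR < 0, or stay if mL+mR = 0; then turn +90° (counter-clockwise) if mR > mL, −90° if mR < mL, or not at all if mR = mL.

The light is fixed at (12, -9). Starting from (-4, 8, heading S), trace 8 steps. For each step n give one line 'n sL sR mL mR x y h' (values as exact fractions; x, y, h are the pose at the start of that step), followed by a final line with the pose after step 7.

0 200/421 40/97 -20/97 10980/40837 -4 8 S
1 100/229 100/197 -50/197 8250/45113 -4 7 E
2 40/137 200/617 -100/617 10980/84529 -5 7 N
3 50/149 25/82 -25/164 4475/24436 -5 6 W
4 200/433 40/101 -20/101 11540/43733 -6 6 S
5 4/9 100/197 -50/197 338/1773 -6 5 E
6 200/689 200/613 -100/613 53700/422357 -7 5 N
7 50/157 5/17 -5/34 915/5338 -7 4 W
final -8 4 S

n=0: pose=(-4,8,S); sL=200/421, sR=40/97; mL=-20/97, mR=10980/40837; mL+mR=2560/40837 → advance +1; mR−mL=200/421 → turn +1·90°
n=1: pose=(-4,7,E); sL=100/229, sR=100/197; mL=-50/197, mR=8250/45113; mL+mR=-3200/45113 → advance -1; mR−mL=100/229 → turn +1·90°
n=2: pose=(-5,7,N); sL=40/137, sR=200/617; mL=-100/617, mR=10980/84529; mL+mR=-2720/84529 → advance -1; mR−mL=40/137 → turn +1·90°
n=3: pose=(-5,6,W); sL=50/149, sR=25/82; mL=-25/164, mR=4475/24436; mL+mR=375/12218 → advance +1; mR−mL=50/149 → turn +1·90°
n=4: pose=(-6,6,S); sL=200/433, sR=40/101; mL=-20/101, mR=11540/43733; mL+mR=2880/43733 → advance +1; mR−mL=200/433 → turn +1·90°
n=5: pose=(-6,5,E); sL=4/9, sR=100/197; mL=-50/197, mR=338/1773; mL+mR=-112/1773 → advance -1; mR−mL=4/9 → turn +1·90°
n=6: pose=(-7,5,N); sL=200/689, sR=200/613; mL=-100/613, mR=53700/422357; mL+mR=-15200/422357 → advance -1; mR−mL=200/689 → turn +1·90°
n=7: pose=(-7,4,W); sL=50/157, sR=5/17; mL=-5/34, mR=915/5338; mL+mR=65/2669 → advance +1; mR−mL=50/157 → turn +1·90°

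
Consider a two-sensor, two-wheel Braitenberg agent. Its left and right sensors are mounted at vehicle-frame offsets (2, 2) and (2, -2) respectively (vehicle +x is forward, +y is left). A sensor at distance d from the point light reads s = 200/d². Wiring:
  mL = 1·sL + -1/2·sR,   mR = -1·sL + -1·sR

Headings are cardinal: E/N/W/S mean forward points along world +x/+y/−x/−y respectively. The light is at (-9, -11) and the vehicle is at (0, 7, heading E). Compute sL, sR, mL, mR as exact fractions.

200/521 200/377 23300/196417 -179600/196417

left sensor world pos  = (2, 9); dL² = 521
right sensor world pos = (2, 5); dR² = 377
sL = 200/521 = 200/521
sR = 200/377 = 200/377
mL = 1·sL + -1/2·sR = 23300/196417
mR = -1·sL + -1·sR = -179600/196417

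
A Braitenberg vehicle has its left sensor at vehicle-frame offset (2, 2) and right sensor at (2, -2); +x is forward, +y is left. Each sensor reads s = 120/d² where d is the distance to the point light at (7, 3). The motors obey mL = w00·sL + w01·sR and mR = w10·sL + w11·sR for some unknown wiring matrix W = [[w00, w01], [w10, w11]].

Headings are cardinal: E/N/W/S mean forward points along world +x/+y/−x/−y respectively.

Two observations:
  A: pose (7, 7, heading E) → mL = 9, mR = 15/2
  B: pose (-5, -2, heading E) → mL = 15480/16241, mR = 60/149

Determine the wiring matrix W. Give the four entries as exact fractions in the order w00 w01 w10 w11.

1/2 1/2 0 1/2

obs A: pose=(7,7,E) → sL=3, sR=15, mL=9, mR=15/2
obs B: pose=(-5,-2,E) → sL=120/109, sR=120/149, mL=15480/16241, mR=60/149
sensor matrix S = [[3, 15], [120/109, 120/149]]; det S = -228960/16241
solve [mL_A; mL_B] = S·[w00; w01] and [mR_A; mR_B] = S·[w10; w11]:
  w00 = 1/2, w01 = 1/2, w10 = 0, w11 = 1/2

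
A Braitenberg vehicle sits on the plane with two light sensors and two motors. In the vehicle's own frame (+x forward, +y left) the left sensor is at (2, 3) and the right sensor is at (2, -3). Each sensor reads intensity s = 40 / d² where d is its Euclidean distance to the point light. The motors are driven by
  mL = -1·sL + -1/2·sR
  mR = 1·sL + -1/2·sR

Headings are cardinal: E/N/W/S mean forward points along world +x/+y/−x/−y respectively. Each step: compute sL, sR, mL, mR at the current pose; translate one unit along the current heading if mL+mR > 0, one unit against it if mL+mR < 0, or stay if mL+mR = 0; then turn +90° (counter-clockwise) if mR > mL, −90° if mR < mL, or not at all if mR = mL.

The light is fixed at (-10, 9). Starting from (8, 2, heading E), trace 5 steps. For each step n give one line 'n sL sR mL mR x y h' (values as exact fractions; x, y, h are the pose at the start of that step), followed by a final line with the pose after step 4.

0 5/52 2/25 -177/1300 73/1300 8 2 E
1 40/221 8/85 -252/1105 148/1105 7 2 N
2 20/173 4/25 -846/4325 154/4325 7 1 W
3 40/541 8/65 -4764/35165 436/35165 8 1 S
4 5/52 2/25 -177/1300 73/1300 8 2 E
final 7 2 N

n=0: pose=(8,2,E); sL=5/52, sR=2/25; mL=-177/1300, mR=73/1300; mL+mR=-2/25 → advance -1; mR−mL=5/26 → turn +1·90°
n=1: pose=(7,2,N); sL=40/221, sR=8/85; mL=-252/1105, mR=148/1105; mL+mR=-8/85 → advance -1; mR−mL=80/221 → turn +1·90°
n=2: pose=(7,1,W); sL=20/173, sR=4/25; mL=-846/4325, mR=154/4325; mL+mR=-4/25 → advance -1; mR−mL=40/173 → turn +1·90°
n=3: pose=(8,1,S); sL=40/541, sR=8/65; mL=-4764/35165, mR=436/35165; mL+mR=-8/65 → advance -1; mR−mL=80/541 → turn +1·90°
n=4: pose=(8,2,E); sL=5/52, sR=2/25; mL=-177/1300, mR=73/1300; mL+mR=-2/25 → advance -1; mR−mL=5/26 → turn +1·90°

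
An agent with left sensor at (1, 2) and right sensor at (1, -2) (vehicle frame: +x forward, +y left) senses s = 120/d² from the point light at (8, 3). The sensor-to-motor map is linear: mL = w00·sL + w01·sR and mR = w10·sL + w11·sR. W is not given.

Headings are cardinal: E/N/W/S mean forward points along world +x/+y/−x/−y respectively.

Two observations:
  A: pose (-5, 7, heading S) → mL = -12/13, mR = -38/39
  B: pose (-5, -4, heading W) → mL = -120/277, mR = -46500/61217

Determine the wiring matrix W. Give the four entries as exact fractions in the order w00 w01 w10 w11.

obs A: pose=(-5,7,S) → sL=12/13, sR=20/39, mL=-12/13, mR=-38/39
obs B: pose=(-5,-4,W) → sL=120/277, sR=120/221, mL=-120/277, mR=-46500/61217
sensor matrix S = [[12/13, 20/39], [120/277, 120/221]]; det S = 222080/795821
solve [mL_A; mL_B] = S·[w00; w01] and [mR_A; mR_B] = S·[w10; w11]:
  w00 = -1, w01 = 0, w10 = -1/2, w11 = -1

-1 0 -1/2 -1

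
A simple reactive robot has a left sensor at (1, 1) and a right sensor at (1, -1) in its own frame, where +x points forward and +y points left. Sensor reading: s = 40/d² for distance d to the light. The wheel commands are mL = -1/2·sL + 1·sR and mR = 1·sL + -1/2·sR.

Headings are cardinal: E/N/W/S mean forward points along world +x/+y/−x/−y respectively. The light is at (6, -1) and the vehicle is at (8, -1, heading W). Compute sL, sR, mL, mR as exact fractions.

20 20 10 10

left sensor world pos  = (7, -2); dL² = 2
right sensor world pos = (7, 0); dR² = 2
sL = 40/2 = 20
sR = 40/2 = 20
mL = -1/2·sL + 1·sR = 10
mR = 1·sL + -1/2·sR = 10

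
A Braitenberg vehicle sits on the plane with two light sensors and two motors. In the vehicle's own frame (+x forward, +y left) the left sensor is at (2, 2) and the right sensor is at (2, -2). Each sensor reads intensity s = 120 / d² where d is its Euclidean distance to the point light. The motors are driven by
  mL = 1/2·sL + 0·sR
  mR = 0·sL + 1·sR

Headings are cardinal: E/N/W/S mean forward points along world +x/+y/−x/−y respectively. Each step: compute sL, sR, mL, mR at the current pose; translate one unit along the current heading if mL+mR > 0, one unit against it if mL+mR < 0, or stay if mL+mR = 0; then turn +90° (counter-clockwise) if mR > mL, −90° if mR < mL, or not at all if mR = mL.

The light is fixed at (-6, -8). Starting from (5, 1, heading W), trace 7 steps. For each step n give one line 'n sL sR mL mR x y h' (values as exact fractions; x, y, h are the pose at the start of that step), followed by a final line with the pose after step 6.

0 12/13 60/101 6/13 60/101 5 1 W
1 120/193 120/113 60/193 120/113 4 1 S
2 30/61 2/3 15/61 2/3 4 0 E
3 120/181 120/269 60/181 120/269 5 0 N
4 12/13 60/101 6/13 60/101 5 1 W
5 120/193 120/113 60/193 120/113 4 1 S
6 30/61 2/3 15/61 2/3 4 0 E
final 5 0 N

n=0: pose=(5,1,W); sL=12/13, sR=60/101; mL=6/13, mR=60/101; mL+mR=1386/1313 → advance +1; mR−mL=174/1313 → turn +1·90°
n=1: pose=(4,1,S); sL=120/193, sR=120/113; mL=60/193, mR=120/113; mL+mR=29940/21809 → advance +1; mR−mL=16380/21809 → turn +1·90°
n=2: pose=(4,0,E); sL=30/61, sR=2/3; mL=15/61, mR=2/3; mL+mR=167/183 → advance +1; mR−mL=77/183 → turn +1·90°
n=3: pose=(5,0,N); sL=120/181, sR=120/269; mL=60/181, mR=120/269; mL+mR=37860/48689 → advance +1; mR−mL=5580/48689 → turn +1·90°
n=4: pose=(5,1,W); sL=12/13, sR=60/101; mL=6/13, mR=60/101; mL+mR=1386/1313 → advance +1; mR−mL=174/1313 → turn +1·90°
n=5: pose=(4,1,S); sL=120/193, sR=120/113; mL=60/193, mR=120/113; mL+mR=29940/21809 → advance +1; mR−mL=16380/21809 → turn +1·90°
n=6: pose=(4,0,E); sL=30/61, sR=2/3; mL=15/61, mR=2/3; mL+mR=167/183 → advance +1; mR−mL=77/183 → turn +1·90°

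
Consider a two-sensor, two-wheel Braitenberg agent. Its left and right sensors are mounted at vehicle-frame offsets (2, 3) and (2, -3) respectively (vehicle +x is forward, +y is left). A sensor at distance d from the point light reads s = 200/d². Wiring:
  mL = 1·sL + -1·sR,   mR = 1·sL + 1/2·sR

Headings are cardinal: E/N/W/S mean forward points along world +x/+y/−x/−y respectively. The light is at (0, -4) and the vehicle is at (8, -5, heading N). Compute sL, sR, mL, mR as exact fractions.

100/13 100/61 4800/793 6750/793

left sensor world pos  = (5, -3); dL² = 26
right sensor world pos = (11, -3); dR² = 122
sL = 200/26 = 100/13
sR = 200/122 = 100/61
mL = 1·sL + -1·sR = 4800/793
mR = 1·sL + 1/2·sR = 6750/793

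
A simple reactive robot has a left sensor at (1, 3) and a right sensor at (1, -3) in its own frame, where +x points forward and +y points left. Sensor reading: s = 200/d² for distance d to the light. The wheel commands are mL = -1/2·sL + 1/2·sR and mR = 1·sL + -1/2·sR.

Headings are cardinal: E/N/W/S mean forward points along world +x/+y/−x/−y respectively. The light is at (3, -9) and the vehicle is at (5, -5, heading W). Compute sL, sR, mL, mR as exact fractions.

100 4 -48 98

left sensor world pos  = (4, -8); dL² = 2
right sensor world pos = (4, -2); dR² = 50
sL = 200/2 = 100
sR = 200/50 = 4
mL = -1/2·sL + 1/2·sR = -48
mR = 1·sL + -1/2·sR = 98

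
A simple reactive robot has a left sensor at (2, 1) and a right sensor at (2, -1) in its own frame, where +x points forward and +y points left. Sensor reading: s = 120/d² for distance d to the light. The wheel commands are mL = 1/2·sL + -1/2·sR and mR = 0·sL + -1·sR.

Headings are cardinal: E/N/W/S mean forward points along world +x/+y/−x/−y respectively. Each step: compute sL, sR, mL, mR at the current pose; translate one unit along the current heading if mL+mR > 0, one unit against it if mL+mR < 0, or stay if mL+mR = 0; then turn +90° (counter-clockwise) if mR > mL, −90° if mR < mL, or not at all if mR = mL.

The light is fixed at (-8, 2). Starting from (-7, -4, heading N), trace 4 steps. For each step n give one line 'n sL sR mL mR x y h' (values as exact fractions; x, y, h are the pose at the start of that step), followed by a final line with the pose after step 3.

n=0: pose=(-7,-4,N); sL=15/2, sR=6; mL=3/4, mR=-6; mL+mR=-21/4 → advance -1; mR−mL=-27/4 → turn -1·90°
n=1: pose=(-7,-5,E); sL=8/3, sR=120/73; mL=112/219, mR=-120/73; mL+mR=-248/219 → advance -1; mR−mL=-472/219 → turn -1·90°
n=2: pose=(-8,-5,S); sL=60/41, sR=60/41; mL=0, mR=-60/41; mL+mR=-60/41 → advance -1; mR−mL=-60/41 → turn -1·90°
n=3: pose=(-8,-4,W); sL=120/53, sR=120/29; mL=-1440/1537, mR=-120/29; mL+mR=-7800/1537 → advance -1; mR−mL=-4920/1537 → turn -1·90°

0 15/2 6 3/4 -6 -7 -4 N
1 8/3 120/73 112/219 -120/73 -7 -5 E
2 60/41 60/41 0 -60/41 -8 -5 S
3 120/53 120/29 -1440/1537 -120/29 -8 -4 W
final -7 -4 N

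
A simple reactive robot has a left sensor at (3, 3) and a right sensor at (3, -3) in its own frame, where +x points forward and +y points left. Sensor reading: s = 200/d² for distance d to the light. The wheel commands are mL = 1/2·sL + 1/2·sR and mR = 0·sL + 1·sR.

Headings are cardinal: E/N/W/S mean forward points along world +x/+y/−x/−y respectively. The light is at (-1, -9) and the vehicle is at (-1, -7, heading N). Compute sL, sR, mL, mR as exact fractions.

left sensor world pos  = (-4, -4); dL² = 34
right sensor world pos = (2, -4); dR² = 34
sL = 200/34 = 100/17
sR = 200/34 = 100/17
mL = 1/2·sL + 1/2·sR = 100/17
mR = 0·sL + 1·sR = 100/17

100/17 100/17 100/17 100/17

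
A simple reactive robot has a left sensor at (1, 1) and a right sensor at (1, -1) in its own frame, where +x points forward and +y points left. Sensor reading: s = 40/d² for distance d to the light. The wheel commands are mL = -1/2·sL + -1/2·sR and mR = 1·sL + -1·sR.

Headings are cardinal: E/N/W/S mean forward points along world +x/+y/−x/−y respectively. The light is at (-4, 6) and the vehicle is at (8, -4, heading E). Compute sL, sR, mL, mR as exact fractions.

4/25 4/29 -108/725 16/725

left sensor world pos  = (9, -3); dL² = 250
right sensor world pos = (9, -5); dR² = 290
sL = 40/250 = 4/25
sR = 40/290 = 4/29
mL = -1/2·sL + -1/2·sR = -108/725
mR = 1·sL + -1·sR = 16/725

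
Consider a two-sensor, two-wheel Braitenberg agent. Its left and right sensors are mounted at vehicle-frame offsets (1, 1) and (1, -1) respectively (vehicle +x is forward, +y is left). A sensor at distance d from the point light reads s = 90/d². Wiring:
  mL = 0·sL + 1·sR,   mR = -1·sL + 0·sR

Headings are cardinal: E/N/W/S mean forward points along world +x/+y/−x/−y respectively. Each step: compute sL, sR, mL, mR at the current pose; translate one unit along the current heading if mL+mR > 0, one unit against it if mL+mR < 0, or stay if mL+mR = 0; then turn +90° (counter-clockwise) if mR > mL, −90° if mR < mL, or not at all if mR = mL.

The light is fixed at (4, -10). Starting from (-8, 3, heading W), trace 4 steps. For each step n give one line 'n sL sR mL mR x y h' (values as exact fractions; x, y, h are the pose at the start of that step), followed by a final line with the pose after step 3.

0 90/313 18/73 18/73 -90/313 -8 3 W
1 9/34 45/148 45/148 -9/34 -7 3 N
2 18/65 90/269 90/269 -18/65 -7 4 E
3 9/25 9/29 9/29 -9/25 -6 4 S
final -6 5 W

n=0: pose=(-8,3,W); sL=90/313, sR=18/73; mL=18/73, mR=-90/313; mL+mR=-936/22849 → advance -1; mR−mL=-12204/22849 → turn -1·90°
n=1: pose=(-7,3,N); sL=9/34, sR=45/148; mL=45/148, mR=-9/34; mL+mR=99/2516 → advance +1; mR−mL=-1431/2516 → turn -1·90°
n=2: pose=(-7,4,E); sL=18/65, sR=90/269; mL=90/269, mR=-18/65; mL+mR=1008/17485 → advance +1; mR−mL=-10692/17485 → turn -1·90°
n=3: pose=(-6,4,S); sL=9/25, sR=9/29; mL=9/29, mR=-9/25; mL+mR=-36/725 → advance -1; mR−mL=-486/725 → turn -1·90°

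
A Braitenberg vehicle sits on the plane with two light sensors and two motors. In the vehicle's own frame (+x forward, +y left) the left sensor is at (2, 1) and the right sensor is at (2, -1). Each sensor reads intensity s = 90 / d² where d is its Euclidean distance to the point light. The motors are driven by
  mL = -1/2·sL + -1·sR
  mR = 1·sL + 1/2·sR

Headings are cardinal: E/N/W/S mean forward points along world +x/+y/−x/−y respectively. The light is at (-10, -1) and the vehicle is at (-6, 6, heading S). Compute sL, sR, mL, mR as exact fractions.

9/5 45/17 -603/170 531/170

left sensor world pos  = (-5, 4); dL² = 50
right sensor world pos = (-7, 4); dR² = 34
sL = 90/50 = 9/5
sR = 90/34 = 45/17
mL = -1/2·sL + -1·sR = -603/170
mR = 1·sL + 1/2·sR = 531/170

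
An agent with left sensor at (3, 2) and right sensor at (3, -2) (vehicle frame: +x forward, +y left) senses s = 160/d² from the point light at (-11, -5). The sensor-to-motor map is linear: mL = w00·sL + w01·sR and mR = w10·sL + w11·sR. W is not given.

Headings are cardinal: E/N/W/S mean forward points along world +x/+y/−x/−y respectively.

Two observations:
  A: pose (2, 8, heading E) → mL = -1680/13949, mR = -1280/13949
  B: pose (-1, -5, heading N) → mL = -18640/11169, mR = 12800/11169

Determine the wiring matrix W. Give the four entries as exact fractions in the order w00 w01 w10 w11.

obs A: pose=(2,8,E) → sL=160/481, sR=160/377, mL=-1680/13949, mR=-1280/13949
obs B: pose=(-1,-5,N) → sL=160/73, sR=160/153, mL=-18640/11169, mR=12800/11169
sensor matrix S = [[160/481, 160/377], [160/73, 160/153]]; det S = -90726400/155796381
solve [mL_A; mL_B] = S·[w00; w01] and [mR_A; mR_B] = S·[w10; w11]:
  w00 = -1, w01 = 1/2, w10 = 1, w11 = -1

-1 1/2 1 -1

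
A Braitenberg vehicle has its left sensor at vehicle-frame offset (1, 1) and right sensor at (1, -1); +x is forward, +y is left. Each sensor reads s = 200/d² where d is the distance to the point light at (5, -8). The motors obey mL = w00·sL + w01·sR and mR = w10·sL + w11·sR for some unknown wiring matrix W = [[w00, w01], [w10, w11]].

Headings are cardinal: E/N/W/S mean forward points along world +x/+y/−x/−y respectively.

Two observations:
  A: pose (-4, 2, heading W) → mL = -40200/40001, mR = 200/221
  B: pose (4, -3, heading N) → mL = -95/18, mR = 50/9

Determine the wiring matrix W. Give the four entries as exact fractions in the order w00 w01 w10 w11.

obs A: pose=(-4,2,W) → sL=200/181, sR=200/221, mL=-40200/40001, mR=200/221
obs B: pose=(4,-3,N) → sL=5, sR=50/9, mL=-95/18, mR=50/9
sensor matrix S = [[200/181, 200/221], [5, 50/9]]; det S = 581000/360009
solve [mL_A; mL_B] = S·[w00; w01] and [mR_A; mR_B] = S·[w10; w11]:
  w00 = -1/2, w01 = -1/2, w10 = 0, w11 = 1

-1/2 -1/2 0 1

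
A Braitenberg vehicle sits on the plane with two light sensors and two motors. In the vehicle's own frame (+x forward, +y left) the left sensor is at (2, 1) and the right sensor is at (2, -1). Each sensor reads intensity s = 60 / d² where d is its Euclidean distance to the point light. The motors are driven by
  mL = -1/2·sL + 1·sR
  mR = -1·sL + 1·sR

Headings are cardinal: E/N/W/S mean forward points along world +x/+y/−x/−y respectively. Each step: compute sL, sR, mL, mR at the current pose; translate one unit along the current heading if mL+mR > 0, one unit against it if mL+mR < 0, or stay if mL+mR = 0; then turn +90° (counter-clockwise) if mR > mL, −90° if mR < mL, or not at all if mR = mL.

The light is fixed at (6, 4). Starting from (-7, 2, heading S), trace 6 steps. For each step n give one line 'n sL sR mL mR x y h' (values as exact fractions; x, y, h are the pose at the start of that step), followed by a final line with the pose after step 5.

0 3/8 15/53 81/848 -39/424 -7 2 S
1 60/241 60/229 7590/55189 720/55189 -7 1 W
2 30/113 6/17 423/1921 168/1921 -8 1 N
3 12/29 20/51 274/1479 -32/1479 -8 2 E
4 3/8 15/53 81/848 -39/424 -7 2 S
5 60/241 60/229 7590/55189 720/55189 -7 1 W
final -8 1 N

n=0: pose=(-7,2,S); sL=3/8, sR=15/53; mL=81/848, mR=-39/424; mL+mR=3/848 → advance +1; mR−mL=-3/16 → turn -1·90°
n=1: pose=(-7,1,W); sL=60/241, sR=60/229; mL=7590/55189, mR=720/55189; mL+mR=8310/55189 → advance +1; mR−mL=-30/241 → turn -1·90°
n=2: pose=(-8,1,N); sL=30/113, sR=6/17; mL=423/1921, mR=168/1921; mL+mR=591/1921 → advance +1; mR−mL=-15/113 → turn -1·90°
n=3: pose=(-8,2,E); sL=12/29, sR=20/51; mL=274/1479, mR=-32/1479; mL+mR=242/1479 → advance +1; mR−mL=-6/29 → turn -1·90°
n=4: pose=(-7,2,S); sL=3/8, sR=15/53; mL=81/848, mR=-39/424; mL+mR=3/848 → advance +1; mR−mL=-3/16 → turn -1·90°
n=5: pose=(-7,1,W); sL=60/241, sR=60/229; mL=7590/55189, mR=720/55189; mL+mR=8310/55189 → advance +1; mR−mL=-30/241 → turn -1·90°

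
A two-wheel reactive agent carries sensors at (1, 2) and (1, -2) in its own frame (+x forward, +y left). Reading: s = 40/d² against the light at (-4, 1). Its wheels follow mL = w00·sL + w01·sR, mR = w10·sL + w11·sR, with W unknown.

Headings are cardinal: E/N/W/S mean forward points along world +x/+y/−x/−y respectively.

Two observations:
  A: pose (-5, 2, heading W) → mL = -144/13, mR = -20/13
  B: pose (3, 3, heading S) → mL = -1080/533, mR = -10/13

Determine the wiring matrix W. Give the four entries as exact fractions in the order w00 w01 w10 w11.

obs A: pose=(-5,2,W) → sL=8, sR=40/13, mL=-144/13, mR=-20/13
obs B: pose=(3,3,S) → sL=20/41, sR=20/13, mL=-1080/533, mR=-10/13
sensor matrix S = [[8, 40/13], [20/41, 20/13]]; det S = 5760/533
solve [mL_A; mL_B] = S·[w00; w01] and [mR_A; mR_B] = S·[w10; w11]:
  w00 = -1, w01 = -1, w10 = 0, w11 = -1/2

-1 -1 0 -1/2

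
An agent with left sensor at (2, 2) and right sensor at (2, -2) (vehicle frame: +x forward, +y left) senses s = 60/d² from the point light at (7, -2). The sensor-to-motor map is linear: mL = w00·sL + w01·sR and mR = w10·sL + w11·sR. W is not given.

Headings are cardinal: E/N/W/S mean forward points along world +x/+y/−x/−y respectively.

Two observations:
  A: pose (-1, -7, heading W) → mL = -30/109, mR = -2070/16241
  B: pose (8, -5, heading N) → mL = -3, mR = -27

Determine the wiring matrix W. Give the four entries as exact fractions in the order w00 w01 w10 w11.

obs A: pose=(-1,-7,W) → sL=60/149, sR=60/109, mL=-30/109, mR=-2070/16241
obs B: pose=(8,-5,N) → sL=30, sR=6, mL=-3, mR=-27
sensor matrix S = [[60/149, 60/109], [30, 6]]; det S = -228960/16241
solve [mL_A; mL_B] = S·[w00; w01] and [mR_A; mR_B] = S·[w10; w11]:
  w00 = 0, w01 = -1/2, w10 = -1, w11 = 1/2

0 -1/2 -1 1/2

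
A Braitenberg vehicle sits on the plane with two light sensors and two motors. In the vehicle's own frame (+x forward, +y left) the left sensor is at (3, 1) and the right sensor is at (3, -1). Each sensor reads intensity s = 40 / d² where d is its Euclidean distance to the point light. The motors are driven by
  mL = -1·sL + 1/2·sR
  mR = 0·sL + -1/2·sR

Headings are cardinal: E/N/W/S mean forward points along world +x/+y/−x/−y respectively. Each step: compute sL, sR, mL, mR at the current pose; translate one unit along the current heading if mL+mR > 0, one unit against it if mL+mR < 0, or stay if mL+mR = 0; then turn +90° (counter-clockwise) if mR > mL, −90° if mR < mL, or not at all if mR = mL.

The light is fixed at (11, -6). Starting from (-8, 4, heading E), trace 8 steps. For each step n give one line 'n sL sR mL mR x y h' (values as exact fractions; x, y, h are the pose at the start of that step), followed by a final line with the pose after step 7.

0 40/377 40/337 -5940/127049 -20/337 -8 4 E
1 4/41 4/49 -114/2009 -2/49 -9 4 S
2 40/433 40/389 -6900/168437 -20/389 -9 5 E
3 5/58 10/137 -395/7946 -5/137 -10 5 S
4 40/493 8/89 -1588/43877 -4/89 -10 6 E
5 20/261 4/61 -698/15921 -2/61 -11 6 S
6 40/557 8/101 -1812/56257 -4/101 -11 7 E
7 5/73 10/169 -480/12337 -5/169 -12 7 S
final -12 8 E

n=0: pose=(-8,4,E); sL=40/377, sR=40/337; mL=-5940/127049, mR=-20/337; mL+mR=-40/377 → advance -1; mR−mL=-1600/127049 → turn -1·90°
n=1: pose=(-9,4,S); sL=4/41, sR=4/49; mL=-114/2009, mR=-2/49; mL+mR=-4/41 → advance -1; mR−mL=32/2009 → turn +1·90°
n=2: pose=(-9,5,E); sL=40/433, sR=40/389; mL=-6900/168437, mR=-20/389; mL+mR=-40/433 → advance -1; mR−mL=-1760/168437 → turn -1·90°
n=3: pose=(-10,5,S); sL=5/58, sR=10/137; mL=-395/7946, mR=-5/137; mL+mR=-5/58 → advance -1; mR−mL=105/7946 → turn +1·90°
n=4: pose=(-10,6,E); sL=40/493, sR=8/89; mL=-1588/43877, mR=-4/89; mL+mR=-40/493 → advance -1; mR−mL=-384/43877 → turn -1·90°
n=5: pose=(-11,6,S); sL=20/261, sR=4/61; mL=-698/15921, mR=-2/61; mL+mR=-20/261 → advance -1; mR−mL=176/15921 → turn +1·90°
n=6: pose=(-11,7,E); sL=40/557, sR=8/101; mL=-1812/56257, mR=-4/101; mL+mR=-40/557 → advance -1; mR−mL=-416/56257 → turn -1·90°
n=7: pose=(-12,7,S); sL=5/73, sR=10/169; mL=-480/12337, mR=-5/169; mL+mR=-5/73 → advance -1; mR−mL=115/12337 → turn +1·90°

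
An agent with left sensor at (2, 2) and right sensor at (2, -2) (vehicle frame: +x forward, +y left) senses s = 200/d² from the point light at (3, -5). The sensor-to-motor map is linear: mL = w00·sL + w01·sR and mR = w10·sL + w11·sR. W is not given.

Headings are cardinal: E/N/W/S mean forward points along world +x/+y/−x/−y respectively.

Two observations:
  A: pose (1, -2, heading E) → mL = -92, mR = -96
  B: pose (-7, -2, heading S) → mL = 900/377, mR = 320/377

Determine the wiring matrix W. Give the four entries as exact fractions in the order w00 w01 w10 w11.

1 -1/2 1/2 -1/2

obs A: pose=(1,-2,E) → sL=8, sR=200, mL=-92, mR=-96
obs B: pose=(-7,-2,S) → sL=40/13, sR=40/29, mL=900/377, mR=320/377
sensor matrix S = [[8, 200], [40/13, 40/29]]; det S = -227840/377
solve [mL_A; mL_B] = S·[w00; w01] and [mR_A; mR_B] = S·[w10; w11]:
  w00 = 1, w01 = -1/2, w10 = 1/2, w11 = -1/2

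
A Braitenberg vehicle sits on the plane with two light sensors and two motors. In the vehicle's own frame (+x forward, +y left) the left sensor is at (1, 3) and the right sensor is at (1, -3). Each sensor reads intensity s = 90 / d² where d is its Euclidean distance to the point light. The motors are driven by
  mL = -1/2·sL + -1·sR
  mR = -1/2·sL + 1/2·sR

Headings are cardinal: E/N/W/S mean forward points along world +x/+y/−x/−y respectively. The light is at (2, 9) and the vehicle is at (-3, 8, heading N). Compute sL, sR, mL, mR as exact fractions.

left sensor world pos  = (-6, 9); dL² = 64
right sensor world pos = (0, 9); dR² = 4
sL = 90/64 = 45/32
sR = 90/4 = 45/2
mL = -1/2·sL + -1·sR = -1485/64
mR = -1/2·sL + 1/2·sR = 675/64

45/32 45/2 -1485/64 675/64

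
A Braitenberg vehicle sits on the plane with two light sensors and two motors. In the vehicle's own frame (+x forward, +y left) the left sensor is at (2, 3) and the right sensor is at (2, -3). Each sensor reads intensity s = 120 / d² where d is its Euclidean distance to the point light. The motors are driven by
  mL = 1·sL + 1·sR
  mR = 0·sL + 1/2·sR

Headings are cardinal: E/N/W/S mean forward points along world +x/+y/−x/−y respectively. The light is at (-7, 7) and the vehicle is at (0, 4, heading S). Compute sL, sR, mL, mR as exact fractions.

24/25 120/41 3984/1025 60/41

left sensor world pos  = (3, 2); dL² = 125
right sensor world pos = (-3, 2); dR² = 41
sL = 120/125 = 24/25
sR = 120/41 = 120/41
mL = 1·sL + 1·sR = 3984/1025
mR = 0·sL + 1/2·sR = 60/41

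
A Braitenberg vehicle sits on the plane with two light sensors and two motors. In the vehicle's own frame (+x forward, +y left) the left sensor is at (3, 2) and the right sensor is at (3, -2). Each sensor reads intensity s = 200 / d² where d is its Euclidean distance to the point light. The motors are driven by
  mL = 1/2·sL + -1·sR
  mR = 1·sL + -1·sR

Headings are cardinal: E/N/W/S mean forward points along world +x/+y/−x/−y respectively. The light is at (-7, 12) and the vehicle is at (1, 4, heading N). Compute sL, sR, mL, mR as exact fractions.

200/61 8/5 12/305 512/305

left sensor world pos  = (-1, 7); dL² = 61
right sensor world pos = (3, 7); dR² = 125
sL = 200/61 = 200/61
sR = 200/125 = 8/5
mL = 1/2·sL + -1·sR = 12/305
mR = 1·sL + -1·sR = 512/305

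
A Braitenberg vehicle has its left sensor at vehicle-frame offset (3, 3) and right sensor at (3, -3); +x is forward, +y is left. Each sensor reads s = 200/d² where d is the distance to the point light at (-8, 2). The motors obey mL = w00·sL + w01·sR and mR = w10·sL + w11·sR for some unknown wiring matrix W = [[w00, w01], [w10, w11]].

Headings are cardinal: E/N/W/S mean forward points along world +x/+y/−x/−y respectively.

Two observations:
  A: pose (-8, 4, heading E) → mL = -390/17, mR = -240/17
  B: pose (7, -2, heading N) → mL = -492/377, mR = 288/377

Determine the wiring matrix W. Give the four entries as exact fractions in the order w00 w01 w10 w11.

obs A: pose=(-8,4,E) → sL=100/17, sR=20, mL=-390/17, mR=-240/17
obs B: pose=(7,-2,N) → sL=40/29, sR=8/13, mL=-492/377, mR=288/377
sensor matrix S = [[100/17, 20], [40/29, 8/13]]; det S = -153600/6409
solve [mL_A; mL_B] = S·[w00; w01] and [mR_A; mR_B] = S·[w10; w11]:
  w00 = -1/2, w01 = -1, w10 = 1, w11 = -1

-1/2 -1 1 -1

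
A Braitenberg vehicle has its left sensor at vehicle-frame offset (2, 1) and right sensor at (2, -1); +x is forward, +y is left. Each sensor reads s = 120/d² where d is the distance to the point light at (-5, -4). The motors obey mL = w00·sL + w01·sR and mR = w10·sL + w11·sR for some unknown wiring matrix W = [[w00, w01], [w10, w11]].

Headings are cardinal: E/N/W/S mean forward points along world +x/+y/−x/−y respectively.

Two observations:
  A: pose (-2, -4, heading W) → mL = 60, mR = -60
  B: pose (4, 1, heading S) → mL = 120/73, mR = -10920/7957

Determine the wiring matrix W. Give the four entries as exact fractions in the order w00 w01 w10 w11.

0 1 -1/2 -1/2

obs A: pose=(-2,-4,W) → sL=60, sR=60, mL=60, mR=-60
obs B: pose=(4,1,S) → sL=120/109, sR=120/73, mL=120/73, mR=-10920/7957
sensor matrix S = [[60, 60], [120/109, 120/73]]; det S = 259200/7957
solve [mL_A; mL_B] = S·[w00; w01] and [mR_A; mR_B] = S·[w10; w11]:
  w00 = 0, w01 = 1, w10 = -1/2, w11 = -1/2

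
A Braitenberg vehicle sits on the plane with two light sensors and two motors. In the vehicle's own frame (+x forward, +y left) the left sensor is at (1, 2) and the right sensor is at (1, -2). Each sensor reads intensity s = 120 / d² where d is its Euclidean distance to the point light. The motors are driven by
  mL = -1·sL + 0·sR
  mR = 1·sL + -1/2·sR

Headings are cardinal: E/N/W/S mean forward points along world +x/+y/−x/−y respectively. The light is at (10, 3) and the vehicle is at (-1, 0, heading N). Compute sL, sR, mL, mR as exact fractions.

left sensor world pos  = (-3, 1); dL² = 173
right sensor world pos = (1, 1); dR² = 85
sL = 120/173 = 120/173
sR = 120/85 = 24/17
mL = -1·sL + 0·sR = -120/173
mR = 1·sL + -1/2·sR = -36/2941

120/173 24/17 -120/173 -36/2941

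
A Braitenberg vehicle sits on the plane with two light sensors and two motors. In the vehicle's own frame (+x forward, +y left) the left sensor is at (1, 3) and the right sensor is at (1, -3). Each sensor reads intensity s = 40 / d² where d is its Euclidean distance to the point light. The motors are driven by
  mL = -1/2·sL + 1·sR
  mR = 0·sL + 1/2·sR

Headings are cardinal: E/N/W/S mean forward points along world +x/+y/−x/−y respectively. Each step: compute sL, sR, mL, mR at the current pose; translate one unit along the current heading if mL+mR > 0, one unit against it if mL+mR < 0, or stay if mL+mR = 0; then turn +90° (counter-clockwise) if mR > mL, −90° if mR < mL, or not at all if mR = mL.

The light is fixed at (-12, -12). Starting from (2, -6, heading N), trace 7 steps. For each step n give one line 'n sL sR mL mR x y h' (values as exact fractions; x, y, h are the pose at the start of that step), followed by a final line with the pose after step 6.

n=0: pose=(2,-6,N); sL=4/17, sR=20/169; mL=2/2873, mR=10/169; mL+mR=172/2873 → advance +1; mR−mL=168/2873 → turn +1·90°
n=1: pose=(2,-5,W); sL=8/37, sR=40/269; mL=404/9953, mR=20/269; mL+mR=1144/9953 → advance +1; mR−mL=336/9953 → turn +1·90°
n=2: pose=(1,-5,S); sL=10/73, sR=5/17; mL=280/1241, mR=5/34; mL+mR=925/2482 → advance +1; mR−mL=-195/2482 → turn -1·90°
n=3: pose=(1,-6,W); sL=40/153, sR=8/45; mL=4/85, mR=4/45; mL+mR=104/765 → advance +1; mR−mL=32/765 → turn +1·90°
n=4: pose=(0,-6,S); sL=4/25, sR=20/53; mL=394/1325, mR=10/53; mL+mR=644/1325 → advance +1; mR−mL=-144/1325 → turn -1·90°
n=5: pose=(0,-7,W); sL=8/25, sR=8/37; mL=52/925, mR=4/37; mL+mR=152/925 → advance +1; mR−mL=48/925 → turn +1·90°
n=6: pose=(-1,-7,S); sL=10/53, sR=1/2; mL=43/106, mR=1/4; mL+mR=139/212 → advance +1; mR−mL=-33/212 → turn -1·90°

0 4/17 20/169 2/2873 10/169 2 -6 N
1 8/37 40/269 404/9953 20/269 2 -5 W
2 10/73 5/17 280/1241 5/34 1 -5 S
3 40/153 8/45 4/85 4/45 1 -6 W
4 4/25 20/53 394/1325 10/53 0 -6 S
5 8/25 8/37 52/925 4/37 0 -7 W
6 10/53 1/2 43/106 1/4 -1 -7 S
final -1 -8 W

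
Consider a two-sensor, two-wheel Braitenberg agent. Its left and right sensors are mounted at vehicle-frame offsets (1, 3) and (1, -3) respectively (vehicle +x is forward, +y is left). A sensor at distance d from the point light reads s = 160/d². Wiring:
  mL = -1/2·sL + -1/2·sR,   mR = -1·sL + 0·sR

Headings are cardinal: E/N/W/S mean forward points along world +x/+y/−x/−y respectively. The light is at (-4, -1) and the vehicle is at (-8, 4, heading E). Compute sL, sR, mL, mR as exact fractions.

160/73 160/13 -6880/949 -160/73

left sensor world pos  = (-7, 7); dL² = 73
right sensor world pos = (-7, 1); dR² = 13
sL = 160/73 = 160/73
sR = 160/13 = 160/13
mL = -1/2·sL + -1/2·sR = -6880/949
mR = -1·sL + 0·sR = -160/73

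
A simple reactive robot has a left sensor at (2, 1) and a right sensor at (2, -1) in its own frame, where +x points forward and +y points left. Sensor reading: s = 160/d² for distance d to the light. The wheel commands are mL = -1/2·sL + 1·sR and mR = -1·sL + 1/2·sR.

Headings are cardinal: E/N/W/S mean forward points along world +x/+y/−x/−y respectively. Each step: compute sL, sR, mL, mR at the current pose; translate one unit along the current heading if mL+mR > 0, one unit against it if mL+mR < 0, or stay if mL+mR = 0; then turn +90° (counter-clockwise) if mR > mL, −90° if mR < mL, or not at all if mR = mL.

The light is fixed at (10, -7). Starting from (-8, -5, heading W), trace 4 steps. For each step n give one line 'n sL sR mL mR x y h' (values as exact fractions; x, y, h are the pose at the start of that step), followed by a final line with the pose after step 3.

n=0: pose=(-8,-5,W); sL=160/401, sR=160/409; mL=31440/164009, mR=-33360/164009; mL+mR=-1920/164009 → advance -1; mR−mL=-64800/164009 → turn -1·90°
n=1: pose=(-7,-5,N); sL=8/17, sR=10/17; mL=6/17, mR=-3/17; mL+mR=3/17 → advance +1; mR−mL=-9/17 → turn -1·90°
n=2: pose=(-7,-4,E); sL=160/241, sR=160/229; mL=20240/55189, mR=-17360/55189; mL+mR=2880/55189 → advance +1; mR−mL=-37600/55189 → turn -1·90°
n=3: pose=(-6,-4,S); sL=80/113, sR=16/29; mL=648/3277, mR=-1416/3277; mL+mR=-768/3277 → advance -1; mR−mL=-2064/3277 → turn -1·90°

0 160/401 160/409 31440/164009 -33360/164009 -8 -5 W
1 8/17 10/17 6/17 -3/17 -7 -5 N
2 160/241 160/229 20240/55189 -17360/55189 -7 -4 E
3 80/113 16/29 648/3277 -1416/3277 -6 -4 S
final -6 -3 W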